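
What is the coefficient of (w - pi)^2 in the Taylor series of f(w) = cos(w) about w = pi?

[(w - pi)^0] = -1;  [(w - pi)^1] = 0;  [(w - pi)^2] = 1/2.

1/2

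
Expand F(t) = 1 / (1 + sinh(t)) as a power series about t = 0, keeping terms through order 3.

Write 1/(1+u) = 1 - u + u^2 - u^3 + ... and substitute the series for u.

-7*t^3/6 + t^2 - t + 1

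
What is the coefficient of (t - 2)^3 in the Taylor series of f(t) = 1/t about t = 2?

-1/16

Differentiate repeatedly and evaluate at the center.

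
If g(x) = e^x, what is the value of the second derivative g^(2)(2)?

The coefficient of (x - 2)^2 in the expansion is e^(2)/2, so g′′(2) = 2! * (e^(2)/2) = e^(2).

e^(2)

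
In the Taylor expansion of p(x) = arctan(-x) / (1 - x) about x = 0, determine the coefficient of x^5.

-13/15

Take the Cauchy product of the two expansions.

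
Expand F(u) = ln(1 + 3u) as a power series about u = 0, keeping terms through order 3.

Use the known series and substitute for the argument.
F(0) = 0
F′(0) = 3
F′′(0) = -9
F′′′(0) = 54
Dividing each by k! gives the coefficients c_0, ..., c_3.

9*u^3 - 9*u^2/2 + 3*u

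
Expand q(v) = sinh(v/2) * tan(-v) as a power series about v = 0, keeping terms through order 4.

-3*v^4/16 - v^2/2

Write out both Maclaurin series and multiply, keeping only the needed powers.
[v^0] = 0;  [v^1] = 0;  [v^2] = -1/2;  [v^3] = 0;  [v^4] = -3/16.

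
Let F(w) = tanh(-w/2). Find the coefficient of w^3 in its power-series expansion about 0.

[w^0] = 0;  [w^1] = -1/2;  [w^2] = 0;  [w^3] = 1/24.
So c_3 = F′′′(0)/3! = 1/24.

1/24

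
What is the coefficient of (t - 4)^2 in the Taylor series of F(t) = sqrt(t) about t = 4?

-1/64

Differentiate repeatedly and evaluate at the center.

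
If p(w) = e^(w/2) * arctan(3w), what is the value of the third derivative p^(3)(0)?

-207/4

Expand each factor separately, then convolve coefficients.
The coefficient of w^3 in the expansion is -69/8, so p′′′(0) = 3! * (-69/8) = -207/4.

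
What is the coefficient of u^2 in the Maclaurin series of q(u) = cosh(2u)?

c_2 = q′′(0)/2! = 2.

2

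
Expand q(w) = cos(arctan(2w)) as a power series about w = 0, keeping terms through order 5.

Plug the Maclaurin series of the inner function into that of the outer and collect terms.
q(0) = 1
q′(0) = 0
q′′(0) = -4
q′′′(0) = 0
q^(4)(0) = 144
q^(5)(0) = 0
Then c_k = q^(k)(0)/k! gives each Taylor coefficient.

6*w^4 - 2*w^2 + 1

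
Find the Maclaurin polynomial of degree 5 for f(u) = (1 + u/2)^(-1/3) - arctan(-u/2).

137*u^5/58320 + 35*u^4/3888 - 41*u^3/648 + u^2/18 + u/3 + 1

Add the two expansions coefficient-wise.
f(0) = 1
f′(0) = 1/3
f′′(0) = 1/9
f′′′(0) = -41/108
f^(4)(0) = 35/162
f^(5)(0) = 137/486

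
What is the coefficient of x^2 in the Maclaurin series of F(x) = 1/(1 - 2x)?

Apply the Taylor formula c_k = f^(k)(a)/k!.
F(0) = 1
F′(0) = 2
F′′(0) = 8
So c_2 = F′′(0)/2! = 4.

4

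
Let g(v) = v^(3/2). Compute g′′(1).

3/4

Differentiate repeatedly and evaluate at the center.
The coefficient of (v - 1)^2 in the expansion is 3/8, so g′′(1) = 2! * (3/8) = 3/4.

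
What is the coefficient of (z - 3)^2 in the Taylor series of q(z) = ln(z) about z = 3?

Compute the successive derivatives at the expansion point and divide by k!.
So c_2 = q′′(3)/2! = -1/18.

-1/18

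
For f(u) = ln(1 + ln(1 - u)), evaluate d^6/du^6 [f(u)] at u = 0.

-1834

Substitute the inner expansion into the outer series and collect powers.
From the series, [u^6] f = -917/360; multiply by 6! = 720 to get -1834.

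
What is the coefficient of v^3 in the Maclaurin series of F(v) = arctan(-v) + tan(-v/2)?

Combine the two series term by term.
F(0) = 0
F′(0) = -3/2
F′′(0) = 0
F′′′(0) = 7/4
So c_3 = F′′′(0)/3! = 7/24.

7/24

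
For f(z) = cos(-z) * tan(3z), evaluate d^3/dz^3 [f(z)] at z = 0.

45

Multiply the two series term by term and collect like powers.
The coefficient of z^3 in the expansion is 15/2, so f′′′(0) = 3! * (15/2) = 45.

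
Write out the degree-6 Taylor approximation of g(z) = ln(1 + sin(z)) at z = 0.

-z^6/45 + z^5/24 - z^4/12 + z^3/6 - z^2/2 + z

Compose series: expand the inner function first, then feed it into the outer expansion.
g(0) = 0
g′(0) = 1
g′′(0) = -1
g′′′(0) = 1
g^(4)(0) = -2
g^(5)(0) = 5
g^(6)(0) = -16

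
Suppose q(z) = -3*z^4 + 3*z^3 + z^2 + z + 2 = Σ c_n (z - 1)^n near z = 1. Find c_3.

-9

q(1) = 4
q′(1) = 0
q′′(1) = -16
q′′′(1) = -54
So c_3 = q′′′(1)/3! = -9.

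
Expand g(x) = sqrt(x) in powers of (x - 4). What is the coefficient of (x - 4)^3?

1/512

g(4) = 2
g′(4) = 1/4
g′′(4) = -1/32
g′′′(4) = 3/256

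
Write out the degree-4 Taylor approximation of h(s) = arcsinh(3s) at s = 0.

-9*s^3/2 + 3*s

h(0) = 0
h′(0) = 3
h′′(0) = 0
h′′′(0) = -27
h^(4)(0) = 0
The Taylor polynomial is Σ h^(k)(0)/k! · s^k.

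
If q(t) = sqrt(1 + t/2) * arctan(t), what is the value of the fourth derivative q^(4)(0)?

Take the Cauchy product of the two expansions.
The coefficient of t^4 in the expansion is -29/384, so q^(4)(0) = 4! * (-29/384) = -29/16.

-29/16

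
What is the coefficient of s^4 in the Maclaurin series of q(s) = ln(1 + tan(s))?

-7/12

Plug the Maclaurin series of the inner function into that of the outer and collect terms.
q(0) = 0
q′(0) = 1
q′′(0) = -1
q′′′(0) = 4
q^(4)(0) = -14
So c_4 = q^(4)(0)/4! = -7/12.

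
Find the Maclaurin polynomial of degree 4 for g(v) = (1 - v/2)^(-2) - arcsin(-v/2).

Expand each term separately and add.
g(0) = 1
g′(0) = 3/2
g′′(0) = 3/2
g′′′(0) = 25/8
g^(4)(0) = 15/2
The Taylor polynomial is Σ g^(k)(0)/k! · v^k.

5*v^4/16 + 25*v^3/48 + 3*v^2/4 + 3*v/2 + 1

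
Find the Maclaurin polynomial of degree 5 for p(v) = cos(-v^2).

1 - v^4/2

p(0) = 1
p′(0) = 0
p′′(0) = 0
p′′′(0) = 0
p^(4)(0) = -12
p^(5)(0) = 0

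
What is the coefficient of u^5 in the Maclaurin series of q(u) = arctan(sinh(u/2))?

Let u equal the inner series; expand the outer function in u and truncate.
[u^0] = 0;  [u^1] = 1/2;  [u^2] = 0;  [u^3] = -1/48;  [u^4] = 0;  [u^5] = 1/768.
So c_5 = q^(5)(0)/5! = 1/768.

1/768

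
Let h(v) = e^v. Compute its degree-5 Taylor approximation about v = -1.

(v + 1)^5*e^(-1)/120 + (v + 1)^4*e^(-1)/24 + (v + 1)^3*e^(-1)/6 + (v + 1)^2*e^(-1)/2 + (v + 1)*e^(-1) + e^(-1)

h(-1) = e^(-1)
h′(-1) = e^(-1)
h′′(-1) = e^(-1)
h′′′(-1) = e^(-1)
h^(4)(-1) = e^(-1)
h^(5)(-1) = e^(-1)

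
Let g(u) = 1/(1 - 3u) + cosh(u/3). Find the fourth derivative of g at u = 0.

157465/81

Combine the two series term by term.
From the series, [u^4] g = 157465/1944; multiply by 4! = 24 to get 157465/81.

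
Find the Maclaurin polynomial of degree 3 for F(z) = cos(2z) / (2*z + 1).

Use 1/(1 - r) = Σ r^k on the denominator, then take the Cauchy product.
[z^0] = 1;  [z^1] = -2;  [z^2] = 2;  [z^3] = -4.

-4*z^3 + 2*z^2 - 2*z + 1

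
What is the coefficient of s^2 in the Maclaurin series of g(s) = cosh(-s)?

1/2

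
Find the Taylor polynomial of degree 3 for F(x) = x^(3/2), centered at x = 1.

-(x - 1)^3/16 + 3*(x - 1)^2/8 + 3*(x - 1)/2 + 1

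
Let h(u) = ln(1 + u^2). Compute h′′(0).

Use the known series and substitute for the argument.
The coefficient of u^2 in the expansion is 1, so h′′(0) = 2! * (1) = 2.

2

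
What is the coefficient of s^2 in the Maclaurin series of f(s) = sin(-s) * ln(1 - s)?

Write out both Maclaurin series and multiply, keeping only the needed powers.
So c_2 = f′′(0)/2! = 1.

1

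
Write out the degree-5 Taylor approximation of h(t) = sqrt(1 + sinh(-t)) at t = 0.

-241*t^5/3840 - 31*t^4/384 - 7*t^3/48 - t^2/8 - t/2 + 1

Compose series: expand the inner function first, then feed it into the outer expansion.
h(0) = 1
h′(0) = -1/2
h′′(0) = -1/4
h′′′(0) = -7/8
h^(4)(0) = -31/16
h^(5)(0) = -241/32
The Taylor polynomial is Σ h^(k)(0)/k! · t^k.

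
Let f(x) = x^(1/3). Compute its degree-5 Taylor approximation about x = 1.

22*(x - 1)^5/729 - 10*(x - 1)^4/243 + 5*(x - 1)^3/81 - (x - 1)^2/9 + (x - 1)/3 + 1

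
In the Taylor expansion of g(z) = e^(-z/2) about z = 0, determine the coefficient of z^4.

g(0) = 1
g′(0) = -1/2
g′′(0) = 1/4
g′′′(0) = -1/8
g^(4)(0) = 1/16
So c_4 = g^(4)(0)/4! = 1/384.

1/384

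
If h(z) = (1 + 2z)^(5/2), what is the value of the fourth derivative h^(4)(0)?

-15

Apply the Taylor formula c_k = f^(k)(a)/k!.
From the series, [z^4] h = -5/8; multiply by 4! = 24 to get -15.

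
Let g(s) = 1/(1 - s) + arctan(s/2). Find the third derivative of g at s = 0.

23/4

Expand each term separately and add.
From the series, [s^3] g = 23/24; multiply by 3! = 6 to get 23/4.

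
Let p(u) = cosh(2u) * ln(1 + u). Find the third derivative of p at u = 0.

Take the Cauchy product of the two expansions.
The coefficient of u^3 in the expansion is 7/3, so p′′′(0) = 3! * (7/3) = 14.

14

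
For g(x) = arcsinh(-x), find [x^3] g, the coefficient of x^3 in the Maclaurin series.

1/6

Use the known series and substitute for the argument.
g(0) = 0
g′(0) = -1
g′′(0) = 0
g′′′(0) = 1
So c_3 = g′′′(0)/3! = 1/6.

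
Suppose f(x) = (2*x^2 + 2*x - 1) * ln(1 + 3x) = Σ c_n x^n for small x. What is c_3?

Shift and add copies of the series according to the polynomial's terms.
f(0) = 0
f′(0) = -3
f′′(0) = 21
f′′′(0) = -72
Dividing each by k! gives the coefficients c_0, ..., c_3.

-12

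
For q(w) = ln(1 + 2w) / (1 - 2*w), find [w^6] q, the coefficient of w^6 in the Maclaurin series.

592/15

Multiply the numerator's expansion by the denominator's geometric series.
q(0) = 0
q′(0) = 2
q′′(0) = 4
q′′′(0) = 40
q^(4)(0) = 224
q^(5)(0) = 3008
q^(6)(0) = 28416
The Taylor polynomial is Σ q^(k)(0)/k! · w^k.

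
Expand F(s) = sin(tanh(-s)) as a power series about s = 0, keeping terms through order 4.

s^3/2 - s

Let u equal the inner series; expand the outer function in u and truncate.
F(0) = 0
F′(0) = -1
F′′(0) = 0
F′′′(0) = 3
F^(4)(0) = 0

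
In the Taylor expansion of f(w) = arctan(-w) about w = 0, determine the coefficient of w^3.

1/3

Differentiate repeatedly and evaluate at the center.
f(0) = 0
f′(0) = -1
f′′(0) = 0
f′′′(0) = 2
The Taylor polynomial is Σ f^(k)(0)/k! · w^k.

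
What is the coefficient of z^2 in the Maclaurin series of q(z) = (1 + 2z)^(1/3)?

-4/9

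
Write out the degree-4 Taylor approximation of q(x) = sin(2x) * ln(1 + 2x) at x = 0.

Multiply the two series term by term and collect like powers.
q(0) = 0
q′(0) = 0
q′′(0) = 8
q′′′(0) = -24
q^(4)(0) = 64
Dividing each by k! gives the coefficients c_0, ..., c_4.

8*x^4/3 - 4*x^3 + 4*x^2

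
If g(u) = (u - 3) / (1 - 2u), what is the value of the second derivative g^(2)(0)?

Multiply each power in the prefactor through the base expansion.
From the series, [u^2] g = -10; multiply by 2! = 2 to get -20.

-20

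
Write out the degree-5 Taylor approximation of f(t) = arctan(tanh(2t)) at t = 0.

64*t^5/3 - 16*t^3/3 + 2*t

Substitute the inner expansion into the outer series and collect powers.
f(0) = 0
f′(0) = 2
f′′(0) = 0
f′′′(0) = -32
f^(4)(0) = 0
f^(5)(0) = 2560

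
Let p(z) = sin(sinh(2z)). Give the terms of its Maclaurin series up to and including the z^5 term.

-32*z^5/15 + 2*z

Plug the Maclaurin series of the inner function into that of the outer and collect terms.
[z^0] = 0;  [z^1] = 2;  [z^2] = 0;  [z^3] = 0;  [z^4] = 0;  [z^5] = -32/15.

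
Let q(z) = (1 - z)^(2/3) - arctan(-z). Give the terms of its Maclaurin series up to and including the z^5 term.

659*z^5/3645 - 7*z^4/243 - 31*z^3/81 - z^2/9 + z/3 + 1

Expand each term separately and add.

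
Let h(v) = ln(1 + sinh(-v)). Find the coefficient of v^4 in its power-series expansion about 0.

Plug the Maclaurin series of the inner function into that of the outer and collect terms.
h(0) = 0
h′(0) = -1
h′′(0) = -1
h′′′(0) = -3
h^(4)(0) = -10

-5/12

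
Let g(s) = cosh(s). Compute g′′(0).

1

The coefficient of s^2 in the expansion is 1/2, so g′′(0) = 2! * (1/2) = 1.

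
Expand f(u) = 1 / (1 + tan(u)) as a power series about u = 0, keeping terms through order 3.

Write 1/(1+u) = 1 - u + u^2 - u^3 + ... and substitute the series for u.
f(0) = 1
f′(0) = -1
f′′(0) = 2
f′′′(0) = -8
Then c_k = f^(k)(0)/k! gives each Taylor coefficient.

-4*u^3/3 + u^2 - u + 1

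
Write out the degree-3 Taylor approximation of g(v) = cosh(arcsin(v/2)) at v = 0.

v^2/8 + 1

Plug the Maclaurin series of the inner function into that of the outer and collect terms.
g(0) = 1
g′(0) = 0
g′′(0) = 1/4
g′′′(0) = 0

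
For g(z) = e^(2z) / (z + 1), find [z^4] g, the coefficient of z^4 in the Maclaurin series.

1/3

Use 1/(1 - r) = Σ r^k on the denominator, then take the Cauchy product.
g(0) = 1
g′(0) = 1
g′′(0) = 2
g′′′(0) = 2
g^(4)(0) = 8
So c_4 = g^(4)(0)/4! = 1/3.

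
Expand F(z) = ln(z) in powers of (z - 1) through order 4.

-(z - 1)^4/4 + (z - 1)^3/3 - (z - 1)^2/2 + (z - 1)

F(1) = 0
F′(1) = 1
F′′(1) = -1
F′′′(1) = 2
F^(4)(1) = -6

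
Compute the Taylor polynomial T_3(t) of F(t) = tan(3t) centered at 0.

9*t^3 + 3*t

Differentiate repeatedly and evaluate at the center.
F(0) = 0
F′(0) = 3
F′′(0) = 0
F′′′(0) = 54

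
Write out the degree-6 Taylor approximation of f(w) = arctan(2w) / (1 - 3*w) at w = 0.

Use 1/(1 - r) = Σ r^k on the denominator, then take the Cauchy product.

2166*w^6/5 + 722*w^5/5 + 46*w^4 + 46*w^3/3 + 6*w^2 + 2*w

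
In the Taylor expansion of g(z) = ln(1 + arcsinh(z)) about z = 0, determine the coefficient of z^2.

Plug the Maclaurin series of the inner function into that of the outer and collect terms.
g(0) = 0
g′(0) = 1
g′′(0) = -1

-1/2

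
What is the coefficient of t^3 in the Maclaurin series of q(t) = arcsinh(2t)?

-4/3

q(0) = 0
q′(0) = 2
q′′(0) = 0
q′′′(0) = -8
So c_3 = q′′′(0)/3! = -4/3.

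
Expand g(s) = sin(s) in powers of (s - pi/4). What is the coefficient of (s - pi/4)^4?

sqrt(2)/48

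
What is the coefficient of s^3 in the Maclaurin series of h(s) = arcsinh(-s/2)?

Differentiate repeatedly and evaluate at the center.

1/48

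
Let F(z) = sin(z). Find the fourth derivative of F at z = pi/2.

1

Use the known series and substitute for the argument.
The coefficient of (z - pi/2)^4 in the expansion is 1/24, so F^(4)(pi/2) = 4! * (1/24) = 1.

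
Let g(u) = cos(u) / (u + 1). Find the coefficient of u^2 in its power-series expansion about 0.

1/2

Expand 1/(denominator) as a geometric series and multiply by the numerator's series.
g(0) = 1
g′(0) = -1
g′′(0) = 1
So c_2 = g′′(0)/2! = 1/2.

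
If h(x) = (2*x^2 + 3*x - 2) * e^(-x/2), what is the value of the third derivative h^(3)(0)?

-7/2

Distribute the polynomial across the series and collect like powers.
The coefficient of x^3 in the expansion is -7/12, so h′′′(0) = 3! * (-7/12) = -7/2.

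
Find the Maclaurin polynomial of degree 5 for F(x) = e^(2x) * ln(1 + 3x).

Expand each factor separately, then convolve coefficients.
[x^0] = 0;  [x^1] = 3;  [x^2] = 3/2;  [x^3] = 6;  [x^4] = -29/4;  [x^5] = 221/10.

221*x^5/10 - 29*x^4/4 + 6*x^3 + 3*x^2/2 + 3*x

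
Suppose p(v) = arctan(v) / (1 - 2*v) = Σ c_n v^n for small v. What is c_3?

Use 1/(1 - r) = Σ r^k on the denominator, then take the Cauchy product.

11/3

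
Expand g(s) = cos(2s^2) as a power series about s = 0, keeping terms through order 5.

1 - 2*s^4

g(0) = 1
g′(0) = 0
g′′(0) = 0
g′′′(0) = 0
g^(4)(0) = -48
g^(5)(0) = 0
Dividing each by k! gives the coefficients c_0, ..., c_5.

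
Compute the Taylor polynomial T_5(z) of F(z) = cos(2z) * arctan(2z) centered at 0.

196*z^5/15 - 20*z^3/3 + 2*z

Expand each factor separately, then convolve coefficients.
[z^0] = 0;  [z^1] = 2;  [z^2] = 0;  [z^3] = -20/3;  [z^4] = 0;  [z^5] = 196/15.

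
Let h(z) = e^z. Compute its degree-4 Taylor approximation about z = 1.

[(z - 1)^0] = e;  [(z - 1)^1] = e;  [(z - 1)^2] = e/2;  [(z - 1)^3] = e/6;  [(z - 1)^4] = e/24.

e*(z - 1)^4/24 + e*(z - 1)^3/6 + e*(z - 1)^2/2 + e*(z - 1) + e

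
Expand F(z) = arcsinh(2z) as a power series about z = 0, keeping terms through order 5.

12*z^5/5 - 4*z^3/3 + 2*z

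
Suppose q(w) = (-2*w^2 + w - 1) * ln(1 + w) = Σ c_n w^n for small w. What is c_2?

Shift and add copies of the series according to the polynomial's terms.
So c_2 = q′′(0)/2! = 3/2.

3/2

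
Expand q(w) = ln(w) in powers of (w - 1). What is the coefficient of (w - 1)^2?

-1/2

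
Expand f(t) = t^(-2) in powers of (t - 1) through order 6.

7*(t - 1)^6 - 6*(t - 1)^5 + 5*(t - 1)^4 - 4*(t - 1)^3 + 3*(t - 1)^2 - 2*(t - 1) + 1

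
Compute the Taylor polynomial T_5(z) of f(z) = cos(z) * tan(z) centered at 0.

Write out both Maclaurin series and multiply, keeping only the needed powers.
[z^0] = 0;  [z^1] = 1;  [z^2] = 0;  [z^3] = -1/6;  [z^4] = 0;  [z^5] = 1/120.

z^5/120 - z^3/6 + z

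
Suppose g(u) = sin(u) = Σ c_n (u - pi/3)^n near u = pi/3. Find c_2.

-sqrt(3)/4

Apply the Taylor formula c_k = f^(k)(a)/k!.
[(u - pi/3)^0] = sqrt(3)/2;  [(u - pi/3)^1] = 1/2;  [(u - pi/3)^2] = -sqrt(3)/4.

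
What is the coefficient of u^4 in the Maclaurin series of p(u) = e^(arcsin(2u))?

10/3

Substitute the inner expansion into the outer series and collect powers.
p(0) = 1
p′(0) = 2
p′′(0) = 4
p′′′(0) = 16
p^(4)(0) = 80
The Taylor polynomial is Σ p^(k)(0)/k! · u^k.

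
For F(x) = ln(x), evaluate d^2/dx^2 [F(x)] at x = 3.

-1/9

Differentiate repeatedly and evaluate at the center.
The coefficient of (x - 3)^2 in the expansion is -1/18, so F′′(3) = 2! * (-1/18) = -1/9.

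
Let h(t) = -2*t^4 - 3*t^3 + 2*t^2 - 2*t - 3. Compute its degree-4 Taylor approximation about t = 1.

-2*(t - 1)^4 - 11*(t - 1)^3 - 19*(t - 1)^2 - 15*(t - 1) - 8

h(1) = -8
h′(1) = -15
h′′(1) = -38
h′′′(1) = -66
h^(4)(1) = -48
The Taylor polynomial is Σ h^(k)(1)/k! · (t - 1)^k.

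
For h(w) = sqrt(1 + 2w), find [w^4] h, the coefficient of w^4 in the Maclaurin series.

-5/8

[w^0] = 1;  [w^1] = 1;  [w^2] = -1/2;  [w^3] = 1/2;  [w^4] = -5/8.
So c_4 = h^(4)(0)/4! = -5/8.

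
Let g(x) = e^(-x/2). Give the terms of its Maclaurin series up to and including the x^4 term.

x^4/384 - x^3/48 + x^2/8 - x/2 + 1

Differentiate repeatedly and evaluate at the center.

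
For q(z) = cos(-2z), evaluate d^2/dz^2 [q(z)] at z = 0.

The coefficient of z^2 in the expansion is -2, so q′′(0) = 2! * (-2) = -4.

-4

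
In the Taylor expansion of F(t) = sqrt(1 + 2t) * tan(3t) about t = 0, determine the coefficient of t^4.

21/2

Take the Cauchy product of the two expansions.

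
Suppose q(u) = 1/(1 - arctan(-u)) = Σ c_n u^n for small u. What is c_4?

Let u equal the inner series; expand the outer function in u and truncate.
q(0) = 1
q′(0) = -1
q′′(0) = 2
q′′′(0) = -4
q^(4)(0) = 8
The Taylor polynomial is Σ q^(k)(0)/k! · u^k.

1/3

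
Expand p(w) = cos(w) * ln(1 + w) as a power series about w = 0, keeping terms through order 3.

-w^3/6 - w^2/2 + w

Take the Cauchy product of the two expansions.
[w^0] = 0;  [w^1] = 1;  [w^2] = -1/2;  [w^3] = -1/6.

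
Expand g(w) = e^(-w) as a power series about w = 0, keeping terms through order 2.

w^2/2 - w + 1

g(0) = 1
g′(0) = -1
g′′(0) = 1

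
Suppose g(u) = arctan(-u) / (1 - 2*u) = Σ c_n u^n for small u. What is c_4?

Multiply the numerator's expansion by the denominator's geometric series.
[u^0] = 0;  [u^1] = -1;  [u^2] = -2;  [u^3] = -11/3;  [u^4] = -22/3.

-22/3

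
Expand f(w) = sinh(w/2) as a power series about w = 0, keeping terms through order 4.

w^3/48 + w/2

Compute the successive derivatives at the expansion point and divide by k!.
f(0) = 0
f′(0) = 1/2
f′′(0) = 0
f′′′(0) = 1/8
f^(4)(0) = 0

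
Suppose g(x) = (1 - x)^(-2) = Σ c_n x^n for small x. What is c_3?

4

Use the known series and substitute for the argument.
[x^0] = 1;  [x^1] = 2;  [x^2] = 3;  [x^3] = 4.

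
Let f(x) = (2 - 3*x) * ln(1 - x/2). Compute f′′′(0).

Shift and add copies of the series according to the polynomial's terms.
From the series, [x^3] f = 7/24; multiply by 3! = 6 to get 7/4.

7/4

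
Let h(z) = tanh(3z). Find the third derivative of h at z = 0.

Compute the successive derivatives at the expansion point and divide by k!.
The coefficient of z^3 in the expansion is -9, so h′′′(0) = 3! * (-9) = -54.

-54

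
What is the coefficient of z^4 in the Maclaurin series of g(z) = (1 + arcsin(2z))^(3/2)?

19/8

Let u equal the inner series; expand the outer function in u and truncate.
g(0) = 1
g′(0) = 3
g′′(0) = 3
g′′′(0) = 9
g^(4)(0) = 57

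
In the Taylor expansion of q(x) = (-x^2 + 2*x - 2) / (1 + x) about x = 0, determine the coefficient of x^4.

Distribute the polynomial across the series and collect like powers.
q(0) = -2
q′(0) = 4
q′′(0) = -10
q′′′(0) = 30
q^(4)(0) = -120
Dividing each by k! gives the coefficients c_0, ..., c_4.

-5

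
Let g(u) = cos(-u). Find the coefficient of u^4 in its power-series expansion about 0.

1/24

g(0) = 1
g′(0) = 0
g′′(0) = -1
g′′′(0) = 0
g^(4)(0) = 1
The Taylor polynomial is Σ g^(k)(0)/k! · u^k.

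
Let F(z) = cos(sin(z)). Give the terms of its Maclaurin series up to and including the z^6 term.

Substitute the inner expansion into the outer series and collect powers.
F(0) = 1
F′(0) = 0
F′′(0) = -1
F′′′(0) = 0
F^(4)(0) = 5
F^(5)(0) = 0
F^(6)(0) = -37
Then c_k = F^(k)(0)/k! gives each Taylor coefficient.

-37*z^6/720 + 5*z^4/24 - z^2/2 + 1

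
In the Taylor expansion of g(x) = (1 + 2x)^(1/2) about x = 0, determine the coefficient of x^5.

[x^0] = 1;  [x^1] = 1;  [x^2] = -1/2;  [x^3] = 1/2;  [x^4] = -5/8;  [x^5] = 7/8.

7/8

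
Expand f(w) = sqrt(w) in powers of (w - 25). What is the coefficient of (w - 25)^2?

f(25) = 5
f′(25) = 1/10
f′′(25) = -1/500
Then c_k = f^(k)(25)/k! gives each Taylor coefficient.

-1/1000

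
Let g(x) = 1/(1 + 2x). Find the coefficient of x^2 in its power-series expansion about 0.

4

Differentiate repeatedly and evaluate at the center.
So c_2 = g′′(0)/2! = 4.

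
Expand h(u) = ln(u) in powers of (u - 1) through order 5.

Apply the Taylor formula c_k = f^(k)(a)/k!.
[(u - 1)^0] = 0;  [(u - 1)^1] = 1;  [(u - 1)^2] = -1/2;  [(u - 1)^3] = 1/3;  [(u - 1)^4] = -1/4;  [(u - 1)^5] = 1/5.

(u - 1)^5/5 - (u - 1)^4/4 + (u - 1)^3/3 - (u - 1)^2/2 + (u - 1)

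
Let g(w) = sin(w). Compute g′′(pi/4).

The coefficient of (w - pi/4)^2 in the expansion is -sqrt(2)/4, so g′′(pi/4) = 2! * (-sqrt(2)/4) = -sqrt(2)/2.

-sqrt(2)/2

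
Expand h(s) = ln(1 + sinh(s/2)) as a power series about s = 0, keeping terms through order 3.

s^3/16 - s^2/8 + s/2

Plug the Maclaurin series of the inner function into that of the outer and collect terms.
[s^0] = 0;  [s^1] = 1/2;  [s^2] = -1/8;  [s^3] = 1/16.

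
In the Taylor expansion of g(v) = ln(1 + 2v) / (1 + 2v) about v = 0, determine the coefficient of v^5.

Take the Cauchy product of the two expansions.
g(0) = 0
g′(0) = 2
g′′(0) = -12
g′′′(0) = 88
g^(4)(0) = -800
g^(5)(0) = 8768
The Taylor polynomial is Σ g^(k)(0)/k! · v^k.

1096/15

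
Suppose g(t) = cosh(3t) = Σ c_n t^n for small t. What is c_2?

[t^0] = 1;  [t^1] = 0;  [t^2] = 9/2.

9/2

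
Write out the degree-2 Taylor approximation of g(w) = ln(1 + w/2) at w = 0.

Apply the Taylor formula c_k = f^(k)(a)/k!.
g(0) = 0
g′(0) = 1/2
g′′(0) = -1/4

-w^2/8 + w/2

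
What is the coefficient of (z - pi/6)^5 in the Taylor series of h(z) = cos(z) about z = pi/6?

-1/240

Compute the successive derivatives at the expansion point and divide by k!.
So c_5 = h^(5)(pi/6)/5! = -1/240.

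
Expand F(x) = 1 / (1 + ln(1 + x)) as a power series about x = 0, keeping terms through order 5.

Write 1/(1+u) = 1 - u + u^2 - u^3 + ... and substitute the series for u.
F(0) = 1
F′(0) = -1
F′′(0) = 3
F′′′(0) = -14
F^(4)(0) = 88
F^(5)(0) = -694

-347*x^5/60 + 11*x^4/3 - 7*x^3/3 + 3*x^2/2 - x + 1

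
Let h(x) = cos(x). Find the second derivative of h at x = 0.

The coefficient of x^2 in the expansion is -1/2, so h′′(0) = 2! * (-1/2) = -1.

-1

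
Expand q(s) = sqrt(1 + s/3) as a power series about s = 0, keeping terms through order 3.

s^3/432 - s^2/72 + s/6 + 1

q(0) = 1
q′(0) = 1/6
q′′(0) = -1/36
q′′′(0) = 1/72
The Taylor polynomial is Σ q^(k)(0)/k! · s^k.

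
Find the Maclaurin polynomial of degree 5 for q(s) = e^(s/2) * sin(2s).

Multiply the two series term by term and collect like powers.
q(0) = 0
q′(0) = 2
q′′(0) = 2
q′′′(0) = -13/2
q^(4)(0) = -15
q^(5)(0) = 101/8
The Taylor polynomial is Σ q^(k)(0)/k! · s^k.

101*s^5/960 - 5*s^4/8 - 13*s^3/12 + s^2 + 2*s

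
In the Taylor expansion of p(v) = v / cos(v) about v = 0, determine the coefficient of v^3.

Divide the numerator series by the denominator series (power-series long division).
p(0) = 0
p′(0) = 1
p′′(0) = 0
p′′′(0) = 3
So c_3 = p′′′(0)/3! = 1/2.

1/2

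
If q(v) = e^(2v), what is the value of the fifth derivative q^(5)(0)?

Compute the successive derivatives at the expansion point and divide by k!.
The coefficient of v^5 in the expansion is 4/15, so q^(5)(0) = 5! * (4/15) = 32.

32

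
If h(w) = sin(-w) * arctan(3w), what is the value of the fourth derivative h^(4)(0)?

Expand each factor separately, then convolve coefficients.
The coefficient of w^4 in the expansion is 19/2, so h^(4)(0) = 4! * (19/2) = 228.

228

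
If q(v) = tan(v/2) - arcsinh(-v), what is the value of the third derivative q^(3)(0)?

Add the two expansions coefficient-wise.
The coefficient of v^3 in the expansion is -1/8, so q′′′(0) = 3! * (-1/8) = -3/4.

-3/4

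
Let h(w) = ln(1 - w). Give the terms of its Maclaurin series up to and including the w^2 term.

-w^2/2 - w

h(0) = 0
h′(0) = -1
h′′(0) = -1
Then c_k = h^(k)(0)/k! gives each Taylor coefficient.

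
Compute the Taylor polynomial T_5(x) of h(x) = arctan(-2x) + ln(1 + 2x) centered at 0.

Add the two expansions coefficient-wise.
h(0) = 0
h′(0) = 0
h′′(0) = -4
h′′′(0) = 32
h^(4)(0) = -96
h^(5)(0) = 0
Then c_k = h^(k)(0)/k! gives each Taylor coefficient.

-4*x^4 + 16*x^3/3 - 2*x^2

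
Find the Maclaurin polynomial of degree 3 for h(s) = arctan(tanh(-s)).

2*s^3/3 - s

Let u equal the inner series; expand the outer function in u and truncate.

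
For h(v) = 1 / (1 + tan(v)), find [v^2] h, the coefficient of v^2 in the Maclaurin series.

Expand as Σ (-1)^k u^k with u equal to the inner function's series.
[v^0] = 1;  [v^1] = -1;  [v^2] = 1.

1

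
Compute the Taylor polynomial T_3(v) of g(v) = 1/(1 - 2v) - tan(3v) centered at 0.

Expand each term separately and add.
[v^0] = 1;  [v^1] = -1;  [v^2] = 4;  [v^3] = -1.

-v^3 + 4*v^2 - v + 1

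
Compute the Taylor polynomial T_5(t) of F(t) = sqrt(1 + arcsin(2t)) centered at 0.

Compose series: expand the inner function first, then feed it into the outer expansion.
F(0) = 1
F′(0) = 1
F′′(0) = -1
F′′′(0) = 7
F^(4)(0) = -31
F^(5)(0) = 369

123*t^5/40 - 31*t^4/24 + 7*t^3/6 - t^2/2 + t + 1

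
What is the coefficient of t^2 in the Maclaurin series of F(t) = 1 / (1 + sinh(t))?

1

Write 1/(1+u) = 1 - u + u^2 - u^3 + ... and substitute the series for u.
So c_2 = F′′(0)/2! = 1.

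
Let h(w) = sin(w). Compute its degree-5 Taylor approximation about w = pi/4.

sqrt(2)*(w - pi/4)^5/240 + sqrt(2)*(w - pi/4)^4/48 - sqrt(2)*(w - pi/4)^3/12 - sqrt(2)*(w - pi/4)^2/4 + sqrt(2)*(w - pi/4)/2 + sqrt(2)/2

[(w - pi/4)^0] = sqrt(2)/2;  [(w - pi/4)^1] = sqrt(2)/2;  [(w - pi/4)^2] = -sqrt(2)/4;  [(w - pi/4)^3] = -sqrt(2)/12;  [(w - pi/4)^4] = sqrt(2)/48;  [(w - pi/4)^5] = sqrt(2)/240.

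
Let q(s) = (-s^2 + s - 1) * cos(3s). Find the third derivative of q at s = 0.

Multiply each power in the prefactor through the base expansion.
The coefficient of s^3 in the expansion is -9/2, so q′′′(0) = 3! * (-9/2) = -27.

-27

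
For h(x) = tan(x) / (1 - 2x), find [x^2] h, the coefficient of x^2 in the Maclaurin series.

2

Multiply the two series term by term and collect like powers.
h(0) = 0
h′(0) = 1
h′′(0) = 4
So c_2 = h′′(0)/2! = 2.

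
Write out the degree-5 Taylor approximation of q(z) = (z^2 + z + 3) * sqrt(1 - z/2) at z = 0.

-105*z^5/8192 - 95*z^4/2048 - 39*z^3/128 + 21*z^2/32 + z/4 + 3

Distribute the polynomial across the series and collect like powers.
[z^0] = 3;  [z^1] = 1/4;  [z^2] = 21/32;  [z^3] = -39/128;  [z^4] = -95/2048;  [z^5] = -105/8192.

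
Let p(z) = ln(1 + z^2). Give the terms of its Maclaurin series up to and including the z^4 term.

-z^4/2 + z^2

Compute the successive derivatives at the expansion point and divide by k!.
p(0) = 0
p′(0) = 0
p′′(0) = 2
p′′′(0) = 0
p^(4)(0) = -12
Then c_k = p^(k)(0)/k! gives each Taylor coefficient.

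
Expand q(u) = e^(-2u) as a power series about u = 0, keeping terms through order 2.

2*u^2 - 2*u + 1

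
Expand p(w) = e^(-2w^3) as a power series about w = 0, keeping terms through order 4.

p(0) = 1
p′(0) = 0
p′′(0) = 0
p′′′(0) = -12
p^(4)(0) = 0

1 - 2*w^3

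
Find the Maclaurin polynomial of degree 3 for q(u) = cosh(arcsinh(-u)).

Substitute the inner expansion into the outer series and collect powers.
q(0) = 1
q′(0) = 0
q′′(0) = 1
q′′′(0) = 0

u^2/2 + 1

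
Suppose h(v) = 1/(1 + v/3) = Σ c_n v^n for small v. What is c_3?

h(0) = 1
h′(0) = -1/3
h′′(0) = 2/9
h′′′(0) = -2/9

-1/27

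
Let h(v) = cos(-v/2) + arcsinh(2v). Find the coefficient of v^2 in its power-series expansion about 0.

Add the two expansions coefficient-wise.
h(0) = 1
h′(0) = 2
h′′(0) = -1/4

-1/8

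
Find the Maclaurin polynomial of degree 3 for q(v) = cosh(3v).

9*v^2/2 + 1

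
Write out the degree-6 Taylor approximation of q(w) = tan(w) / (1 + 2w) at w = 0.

-524*w^6/15 + 262*w^5/15 - 26*w^4/3 + 13*w^3/3 - 2*w^2 + w

Take the Cauchy product of the two expansions.
[w^0] = 0;  [w^1] = 1;  [w^2] = -2;  [w^3] = 13/3;  [w^4] = -26/3;  [w^5] = 262/15;  [w^6] = -524/15.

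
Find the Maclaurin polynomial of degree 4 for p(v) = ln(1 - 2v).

p(0) = 0
p′(0) = -2
p′′(0) = -4
p′′′(0) = -16
p^(4)(0) = -96
Then c_k = p^(k)(0)/k! gives each Taylor coefficient.

-4*v^4 - 8*v^3/3 - 2*v^2 - 2*v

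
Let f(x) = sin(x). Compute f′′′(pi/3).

From the series, [(x - pi/3)^3] f = -1/12; multiply by 3! = 6 to get -1/2.

-1/2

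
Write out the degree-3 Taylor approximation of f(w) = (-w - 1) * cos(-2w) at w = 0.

2*w^3 + 2*w^2 - w - 1

Multiply each power in the prefactor through the base expansion.
f(0) = -1
f′(0) = -1
f′′(0) = 4
f′′′(0) = 12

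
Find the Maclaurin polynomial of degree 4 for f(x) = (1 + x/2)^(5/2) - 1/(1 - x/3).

Combine the two series term by term.
f(0) = 0
f′(0) = 11/12
f′′(0) = 103/144
f′′′(0) = 7/576
f^(4)(0) = -2453/6912
The Taylor polynomial is Σ f^(k)(0)/k! · x^k.

-2453*x^4/165888 + 7*x^3/3456 + 103*x^2/288 + 11*x/12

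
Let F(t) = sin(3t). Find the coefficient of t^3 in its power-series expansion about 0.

-9/2

Compute the successive derivatives at the expansion point and divide by k!.
[t^0] = 0;  [t^1] = 3;  [t^2] = 0;  [t^3] = -9/2.
So c_3 = F′′′(0)/3! = -9/2.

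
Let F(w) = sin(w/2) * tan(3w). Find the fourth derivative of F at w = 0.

213/2

Take the Cauchy product of the two expansions.
From the series, [w^4] F = 71/16; multiply by 4! = 24 to get 213/2.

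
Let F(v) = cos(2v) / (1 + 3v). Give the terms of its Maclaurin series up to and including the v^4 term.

191*v^4/3 - 21*v^3 + 7*v^2 - 3*v + 1

Multiply the two series term by term and collect like powers.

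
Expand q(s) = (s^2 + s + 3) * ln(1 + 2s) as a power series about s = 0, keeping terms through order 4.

Multiply each power in the prefactor through the base expansion.
q(0) = 0
q′(0) = 6
q′′(0) = -8
q′′′(0) = 48
q^(4)(0) = -272
Dividing each by k! gives the coefficients c_0, ..., c_4.

-34*s^4/3 + 8*s^3 - 4*s^2 + 6*s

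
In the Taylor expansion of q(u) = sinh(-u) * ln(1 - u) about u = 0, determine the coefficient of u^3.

1/2

Expand each factor separately, then convolve coefficients.
q(0) = 0
q′(0) = 0
q′′(0) = 2
q′′′(0) = 3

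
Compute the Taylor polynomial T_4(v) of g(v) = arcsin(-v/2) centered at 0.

Differentiate repeatedly and evaluate at the center.

-v^3/48 - v/2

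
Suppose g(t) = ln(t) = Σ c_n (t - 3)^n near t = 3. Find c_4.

-1/324

c_4 = g^(4)(3)/4! = -1/324.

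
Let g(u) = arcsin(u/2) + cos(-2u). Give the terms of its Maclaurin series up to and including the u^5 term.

Expand each term separately and add.
g(0) = 1
g′(0) = 1/2
g′′(0) = -4
g′′′(0) = 1/8
g^(4)(0) = 16
g^(5)(0) = 9/32

3*u^5/1280 + 2*u^4/3 + u^3/48 - 2*u^2 + u/2 + 1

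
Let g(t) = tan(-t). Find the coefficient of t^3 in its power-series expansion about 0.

-1/3

[t^0] = 0;  [t^1] = -1;  [t^2] = 0;  [t^3] = -1/3.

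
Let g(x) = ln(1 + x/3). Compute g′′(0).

The coefficient of x^2 in the expansion is -1/18, so g′′(0) = 2! * (-1/18) = -1/9.

-1/9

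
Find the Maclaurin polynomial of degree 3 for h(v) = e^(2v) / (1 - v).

Expand 1/(denominator) as a geometric series and multiply by the numerator's series.
h(0) = 1
h′(0) = 3
h′′(0) = 10
h′′′(0) = 38

19*v^3/3 + 5*v^2 + 3*v + 1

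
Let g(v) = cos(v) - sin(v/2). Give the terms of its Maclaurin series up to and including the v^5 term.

-v^5/3840 + v^4/24 + v^3/48 - v^2/2 - v/2 + 1

Add the two expansions coefficient-wise.
g(0) = 1
g′(0) = -1/2
g′′(0) = -1
g′′′(0) = 1/8
g^(4)(0) = 1
g^(5)(0) = -1/32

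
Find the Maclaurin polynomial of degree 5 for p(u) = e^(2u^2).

Use the known series and substitute for the argument.
[u^0] = 1;  [u^1] = 0;  [u^2] = 2;  [u^3] = 0;  [u^4] = 2;  [u^5] = 0.

2*u^4 + 2*u^2 + 1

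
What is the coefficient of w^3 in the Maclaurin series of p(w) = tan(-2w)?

p(0) = 0
p′(0) = -2
p′′(0) = 0
p′′′(0) = -16
So c_3 = p′′′(0)/3! = -8/3.

-8/3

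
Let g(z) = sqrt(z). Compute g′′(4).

The coefficient of (z - 4)^2 in the expansion is -1/64, so g′′(4) = 2! * (-1/64) = -1/32.

-1/32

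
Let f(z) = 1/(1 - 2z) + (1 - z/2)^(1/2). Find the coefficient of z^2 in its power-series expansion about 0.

Expand each term separately and add.
[z^0] = 2;  [z^1] = 7/4;  [z^2] = 127/32.
So c_2 = f′′(0)/2! = 127/32.

127/32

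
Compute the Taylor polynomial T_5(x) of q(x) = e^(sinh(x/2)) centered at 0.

x^5/320 + 5*x^4/384 + x^3/24 + x^2/8 + x/2 + 1

Plug the Maclaurin series of the inner function into that of the outer and collect terms.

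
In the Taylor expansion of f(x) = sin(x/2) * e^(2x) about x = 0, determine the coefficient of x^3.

47/48

Expand each factor separately, then convolve coefficients.
f(0) = 0
f′(0) = 1/2
f′′(0) = 2
f′′′(0) = 47/8
So c_3 = f′′′(0)/3! = 47/48.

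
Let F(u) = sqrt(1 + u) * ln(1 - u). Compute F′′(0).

-2

Take the Cauchy product of the two expansions.
The coefficient of u^2 in the expansion is -1, so F′′(0) = 2! * (-1) = -2.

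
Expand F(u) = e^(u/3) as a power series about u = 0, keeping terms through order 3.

u^3/162 + u^2/18 + u/3 + 1

[u^0] = 1;  [u^1] = 1/3;  [u^2] = 1/18;  [u^3] = 1/162.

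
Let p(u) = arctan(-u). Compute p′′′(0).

From the series, [u^3] p = 1/3; multiply by 3! = 6 to get 2.

2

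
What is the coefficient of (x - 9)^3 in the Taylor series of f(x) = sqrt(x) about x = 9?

Differentiate repeatedly and evaluate at the center.
f(9) = 3
f′(9) = 1/6
f′′(9) = -1/108
f′′′(9) = 1/648

1/3888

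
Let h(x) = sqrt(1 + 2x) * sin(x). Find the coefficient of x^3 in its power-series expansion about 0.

-2/3

Expand each factor separately, then convolve coefficients.
h(0) = 0
h′(0) = 1
h′′(0) = 2
h′′′(0) = -4
So c_3 = h′′′(0)/3! = -2/3.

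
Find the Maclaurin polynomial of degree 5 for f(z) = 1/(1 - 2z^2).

Apply the Taylor formula c_k = f^(k)(a)/k!.
f(0) = 1
f′(0) = 0
f′′(0) = 4
f′′′(0) = 0
f^(4)(0) = 96
f^(5)(0) = 0
Then c_k = f^(k)(0)/k! gives each Taylor coefficient.

4*z^4 + 2*z^2 + 1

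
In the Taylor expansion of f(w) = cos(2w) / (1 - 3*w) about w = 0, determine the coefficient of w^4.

Use 1/(1 - r) = Σ r^k on the denominator, then take the Cauchy product.
f(0) = 1
f′(0) = 3
f′′(0) = 14
f′′′(0) = 126
f^(4)(0) = 1528

191/3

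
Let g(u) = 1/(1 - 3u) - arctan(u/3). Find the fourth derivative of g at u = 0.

1944

Expand each term separately and add.
The coefficient of u^4 in the expansion is 81, so g^(4)(0) = 4! * (81) = 1944.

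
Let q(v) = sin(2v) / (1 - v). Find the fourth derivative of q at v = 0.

Take the Cauchy product of the two expansions.
The coefficient of v^4 in the expansion is 2/3, so q^(4)(0) = 4! * (2/3) = 16.

16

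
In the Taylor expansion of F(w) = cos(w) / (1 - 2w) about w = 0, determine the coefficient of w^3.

7

Write out both Maclaurin series and multiply, keeping only the needed powers.
F(0) = 1
F′(0) = 2
F′′(0) = 7
F′′′(0) = 42
So c_3 = F′′′(0)/3! = 7.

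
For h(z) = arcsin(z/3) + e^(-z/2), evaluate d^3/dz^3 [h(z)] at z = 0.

-19/216

Add the two expansions coefficient-wise.
From the series, [z^3] h = -19/1296; multiply by 3! = 6 to get -19/216.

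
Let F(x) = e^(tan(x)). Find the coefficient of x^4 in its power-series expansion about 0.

3/8

Substitute the inner expansion into the outer series and collect powers.
[x^0] = 1;  [x^1] = 1;  [x^2] = 1/2;  [x^3] = 1/2;  [x^4] = 3/8.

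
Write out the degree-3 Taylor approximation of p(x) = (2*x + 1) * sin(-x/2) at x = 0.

x^3/48 - x^2 - x/2

Shift and add copies of the series according to the polynomial's terms.
p(0) = 0
p′(0) = -1/2
p′′(0) = -2
p′′′(0) = 1/8
Then c_k = p^(k)(0)/k! gives each Taylor coefficient.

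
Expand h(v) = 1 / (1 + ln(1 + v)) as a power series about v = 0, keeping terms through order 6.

3289*v^6/360 - 347*v^5/60 + 11*v^4/3 - 7*v^3/3 + 3*v^2/2 - v + 1

Write 1/(1+u) = 1 - u + u^2 - u^3 + ... and substitute the series for u.
h(0) = 1
h′(0) = -1
h′′(0) = 3
h′′′(0) = -14
h^(4)(0) = 88
h^(5)(0) = -694
h^(6)(0) = 6578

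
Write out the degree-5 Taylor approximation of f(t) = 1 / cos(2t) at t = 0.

Write the quotient as an unknown series and match coefficients against numerator = denominator · series.
f(0) = 1
f′(0) = 0
f′′(0) = 4
f′′′(0) = 0
f^(4)(0) = 80
f^(5)(0) = 0

10*t^4/3 + 2*t^2 + 1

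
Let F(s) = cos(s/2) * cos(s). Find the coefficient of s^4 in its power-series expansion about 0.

Take the Cauchy product of the two expansions.

41/384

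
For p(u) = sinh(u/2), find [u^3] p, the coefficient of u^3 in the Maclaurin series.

1/48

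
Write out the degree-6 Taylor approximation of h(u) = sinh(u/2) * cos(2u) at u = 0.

1121*u^5/3840 - 47*u^3/48 + u/2

Expand each factor separately, then convolve coefficients.
h(0) = 0
h′(0) = 1/2
h′′(0) = 0
h′′′(0) = -47/8
h^(4)(0) = 0
h^(5)(0) = 1121/32
h^(6)(0) = 0
The Taylor polynomial is Σ h^(k)(0)/k! · u^k.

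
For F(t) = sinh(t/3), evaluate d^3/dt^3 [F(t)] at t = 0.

1/27

Use the known series and substitute for the argument.
The coefficient of t^3 in the expansion is 1/162, so F′′′(0) = 3! * (1/162) = 1/27.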